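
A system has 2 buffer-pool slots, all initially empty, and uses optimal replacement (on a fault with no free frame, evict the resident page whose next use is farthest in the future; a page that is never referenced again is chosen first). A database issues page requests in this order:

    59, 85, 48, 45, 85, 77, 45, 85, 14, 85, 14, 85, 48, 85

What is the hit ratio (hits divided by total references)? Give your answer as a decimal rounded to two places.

0.43

59 -> miss, frames [59]
85 -> miss, frames [59, 85]
48 -> miss, evict 59, frames [85, 48]
45 -> miss, evict 48, frames [85, 45]
85 -> hit
77 -> miss, evict 85, frames [45, 77]
45 -> hit
85 -> miss, evict 77, frames [45, 85]
14 -> miss, evict 45, frames [85, 14]
85 -> hit
14 -> hit
85 -> hit
48 -> miss, evict 14, frames [85, 48]
85 -> hit
Hits: 6 of 14 references → 6/14 = 0.4286.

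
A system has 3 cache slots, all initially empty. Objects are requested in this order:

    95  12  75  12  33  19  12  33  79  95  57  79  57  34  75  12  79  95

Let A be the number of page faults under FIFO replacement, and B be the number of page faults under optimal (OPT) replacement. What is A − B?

3

Under FIFO: F F F . F F F . F F F . . F F F F F → 14 faults.
Under OPT: F F F . F F . . F F F . . F F . . F → 11 faults.
A − B = 14 − 11 = 3.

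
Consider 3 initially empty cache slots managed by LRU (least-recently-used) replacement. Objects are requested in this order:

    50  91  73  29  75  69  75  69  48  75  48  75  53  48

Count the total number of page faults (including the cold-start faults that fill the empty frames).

8

50 → miss, frames (50)
91 → miss, frames (50 91)
73 → miss, frames (50 91 73)
29 → miss, evict 50, frames (91 73 29)
75 → miss, evict 91, frames (73 29 75)
69 → miss, evict 73, frames (29 75 69)
75 → hit
69 → hit
48 → miss, evict 29, frames (75 69 48)
75 → hit
48 → hit
75 → hit
53 → miss, evict 69, frames (48 75 53)
48 → hit
Page faults: 8.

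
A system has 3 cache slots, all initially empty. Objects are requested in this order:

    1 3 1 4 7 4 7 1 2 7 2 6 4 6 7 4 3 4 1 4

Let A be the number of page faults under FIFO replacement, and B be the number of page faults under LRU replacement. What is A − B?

Under FIFO: F F . F F . . F F . . F F . F . F . F F → 12 faults.
Under LRU: F F . F F . . . F . . F F . F . F . F . → 10 faults.
A − B = 12 − 10 = 2.

2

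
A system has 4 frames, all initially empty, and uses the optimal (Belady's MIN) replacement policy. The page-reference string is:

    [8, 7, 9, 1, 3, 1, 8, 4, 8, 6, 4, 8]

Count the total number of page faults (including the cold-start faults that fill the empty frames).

7

8: miss, frames [8]
7: miss, frames [8, 7]
9: miss, frames [8, 7, 9]
1: miss, frames [8, 7, 9, 1]
3: miss, evict 9, frames [8, 7, 1, 3]
1: hit
8: hit
4: miss, evict 3, frames [8, 7, 1, 4]
8: hit
6: miss, evict 1, frames [8, 7, 4, 6]
4: hit
8: hit
Page faults: 7.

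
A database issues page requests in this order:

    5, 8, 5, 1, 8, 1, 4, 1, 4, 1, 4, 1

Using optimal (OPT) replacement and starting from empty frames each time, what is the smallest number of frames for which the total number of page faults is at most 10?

f=1: 12 faults
f=2: 4 faults
f=3: 4 faults
f=4: 4 faults
Smallest f with faults ≤ 10 is 2.

2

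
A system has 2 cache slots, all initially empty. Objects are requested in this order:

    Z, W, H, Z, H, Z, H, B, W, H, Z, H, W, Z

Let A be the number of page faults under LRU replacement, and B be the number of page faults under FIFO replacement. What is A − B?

1

Under LRU: F F F F . . . F F F F . F F → 10 faults.
Under FIFO: F F F F . . . F F F F . F . → 9 faults.
A − B = 10 − 9 = 1.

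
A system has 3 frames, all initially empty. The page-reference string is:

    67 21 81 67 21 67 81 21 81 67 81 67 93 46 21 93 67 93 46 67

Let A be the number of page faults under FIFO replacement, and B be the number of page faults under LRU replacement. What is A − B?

1

Under FIFO: F F F . . . . . . . . . F F F . F F F . → 9 faults.
Under LRU: F F F . . . . . . . . . F F F . F . F . → 8 faults.
A − B = 9 − 8 = 1.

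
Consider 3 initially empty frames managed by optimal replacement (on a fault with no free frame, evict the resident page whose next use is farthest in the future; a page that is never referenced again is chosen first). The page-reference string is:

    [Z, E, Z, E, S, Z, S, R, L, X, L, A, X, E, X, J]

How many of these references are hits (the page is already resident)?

8

Z → miss, frames (Z)
E → miss, frames (Z E)
Z → hit
E → hit
S → miss, frames (Z E S)
Z → hit
S → hit
R → miss, evict S, frames (Z E R)
L → miss, evict R, frames (Z E L)
X → miss, evict Z, frames (E L X)
L → hit
A → miss, evict L, frames (E X A)
X → hit
E → hit
X → hit
J → miss, evict A, frames (E X J)
Hits: 8.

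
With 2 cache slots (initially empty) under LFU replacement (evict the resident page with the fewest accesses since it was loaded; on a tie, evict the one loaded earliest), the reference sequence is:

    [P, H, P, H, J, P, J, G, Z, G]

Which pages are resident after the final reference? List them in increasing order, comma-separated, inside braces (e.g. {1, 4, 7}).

{G, H}

P: fault, frames {P}
H: fault, frames {P,H}
P: hit
H: hit
J: fault, evict P, frames {H,J}
P: fault, evict J, frames {H,P}
J: fault, evict P, frames {H,J}
G: fault, evict J, frames {H,G}
Z: fault, evict G, frames {H,Z}
G: fault, evict Z, frames {H,G}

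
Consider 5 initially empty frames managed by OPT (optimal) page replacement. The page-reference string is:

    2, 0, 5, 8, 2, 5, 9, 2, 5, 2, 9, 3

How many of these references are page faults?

2 → fault, frames (2)
0 → fault, frames (2 0)
5 → fault, frames (2 0 5)
8 → fault, frames (2 0 5 8)
2 → hit
5 → hit
9 → fault, frames (2 0 5 8 9)
2 → hit
5 → hit
2 → hit
9 → hit
3 → fault, evict 9, frames (2 0 5 8 3)
Page faults: 6.

6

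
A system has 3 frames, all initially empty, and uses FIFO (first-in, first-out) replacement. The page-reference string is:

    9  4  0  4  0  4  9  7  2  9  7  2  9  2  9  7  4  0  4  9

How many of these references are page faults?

9 → fault, frames {9}
4 → fault, frames {9,4}
0 → fault, frames {9,4,0}
4 → hit
0 → hit
4 → hit
9 → hit
7 → fault, evict 9, frames {4,0,7}
2 → fault, evict 4, frames {0,7,2}
9 → fault, evict 0, frames {7,2,9}
7 → hit
2 → hit
9 → hit
2 → hit
9 → hit
7 → hit
4 → fault, evict 7, frames {2,9,4}
0 → fault, evict 2, frames {9,4,0}
4 → hit
9 → hit
Page faults: 8.

8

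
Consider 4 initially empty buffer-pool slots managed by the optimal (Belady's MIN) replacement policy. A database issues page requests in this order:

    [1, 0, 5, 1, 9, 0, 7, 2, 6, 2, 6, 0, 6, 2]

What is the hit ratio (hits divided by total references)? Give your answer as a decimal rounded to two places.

1: fault, frames [1]
0: fault, frames [1, 0]
5: fault, frames [1, 0, 5]
1: hit
9: fault, frames [1, 0, 5, 9]
0: hit
7: fault, evict 9, frames [1, 0, 5, 7]
2: fault, evict 7, frames [1, 0, 5, 2]
6: fault, evict 5, frames [1, 0, 2, 6]
2: hit
6: hit
0: hit
6: hit
2: hit
Hits: 7 of 14 references → 7/14 = 0.5000.

0.50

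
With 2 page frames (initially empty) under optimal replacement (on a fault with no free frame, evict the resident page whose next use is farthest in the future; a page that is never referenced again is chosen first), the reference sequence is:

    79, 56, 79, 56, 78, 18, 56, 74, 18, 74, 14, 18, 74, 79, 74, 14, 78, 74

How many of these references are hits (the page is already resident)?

8

79 → miss, frames {79}
56 → miss, frames {79,56}
79 → hit
56 → hit
78 → miss, evict 79, frames {56,78}
18 → miss, evict 78, frames {56,18}
56 → hit
74 → miss, evict 56, frames {18,74}
18 → hit
74 → hit
14 → miss, evict 74, frames {18,14}
18 → hit
74 → miss, evict 18, frames {14,74}
79 → miss, evict 14, frames {74,79}
74 → hit
14 → miss, evict 79, frames {74,14}
78 → miss, evict 14, frames {74,78}
74 → hit
Hits: 8.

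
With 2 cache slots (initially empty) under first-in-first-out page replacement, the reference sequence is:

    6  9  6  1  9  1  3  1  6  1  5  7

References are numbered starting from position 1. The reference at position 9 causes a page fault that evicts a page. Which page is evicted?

1

pos 1: 6: miss, frames [6]
pos 2: 9: miss, frames [6, 9]
pos 3: 6: hit
pos 4: 1: miss, evict 6, frames [9, 1]
pos 5: 9: hit
pos 6: 1: hit
pos 7: 3: miss, evict 9, frames [1, 3]
pos 8: 1: hit
pos 9: 6: miss, evict 1, frames [3, 6]
At position 9, page 1 is evicted.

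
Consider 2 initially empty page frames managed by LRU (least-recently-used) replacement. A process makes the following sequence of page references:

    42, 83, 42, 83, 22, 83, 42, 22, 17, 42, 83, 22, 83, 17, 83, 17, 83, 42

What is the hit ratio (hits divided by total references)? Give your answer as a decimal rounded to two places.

42 → miss, frames (42)
83 → miss, frames (42 83)
42 → hit
83 → hit
22 → miss, evict 42, frames (83 22)
83 → hit
42 → miss, evict 22, frames (83 42)
22 → miss, evict 83, frames (42 22)
17 → miss, evict 42, frames (22 17)
42 → miss, evict 22, frames (17 42)
83 → miss, evict 17, frames (42 83)
22 → miss, evict 42, frames (83 22)
83 → hit
17 → miss, evict 22, frames (83 17)
83 → hit
17 → hit
83 → hit
42 → miss, evict 17, frames (83 42)
Hits: 7 of 18 references → 7/18 = 0.3889.

0.39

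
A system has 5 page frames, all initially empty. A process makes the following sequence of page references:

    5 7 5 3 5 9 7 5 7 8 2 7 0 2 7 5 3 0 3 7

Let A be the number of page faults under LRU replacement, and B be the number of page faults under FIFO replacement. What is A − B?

-2

Under LRU: F F . F . F . . . F F . F . . . F . . . → 8 faults.
Under FIFO: F F . F . F . . . F F . F . F F F . . . → 10 faults.
A − B = 8 − 10 = -2.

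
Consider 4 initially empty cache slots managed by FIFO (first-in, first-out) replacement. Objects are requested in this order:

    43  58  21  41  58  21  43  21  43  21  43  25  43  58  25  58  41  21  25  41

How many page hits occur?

11

43 -> fault, frames (43)
58 -> fault, frames (43 58)
21 -> fault, frames (43 58 21)
41 -> fault, frames (43 58 21 41)
58 -> hit
21 -> hit
43 -> hit
21 -> hit
43 -> hit
21 -> hit
43 -> hit
25 -> fault, evict 43, frames (58 21 41 25)
43 -> fault, evict 58, frames (21 41 25 43)
58 -> fault, evict 21, frames (41 25 43 58)
25 -> hit
58 -> hit
41 -> hit
21 -> fault, evict 41, frames (25 43 58 21)
25 -> hit
41 -> fault, evict 25, frames (43 58 21 41)
Hits: 11.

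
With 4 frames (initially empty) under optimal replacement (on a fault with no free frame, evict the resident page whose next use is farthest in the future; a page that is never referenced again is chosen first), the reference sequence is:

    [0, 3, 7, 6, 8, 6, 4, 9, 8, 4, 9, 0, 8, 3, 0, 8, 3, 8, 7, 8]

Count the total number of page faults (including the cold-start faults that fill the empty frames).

9

0 -> miss, frames {0}
3 -> miss, frames {0,3}
7 -> miss, frames {0,3,7}
6 -> miss, frames {0,3,7,6}
8 -> miss, evict 7, frames {0,3,6,8}
6 -> hit
4 -> miss, evict 6, frames {0,3,8,4}
9 -> miss, evict 3, frames {0,8,4,9}
8 -> hit
4 -> hit
9 -> hit
0 -> hit
8 -> hit
3 -> miss, evict 9, frames {0,8,4,3}
0 -> hit
8 -> hit
3 -> hit
8 -> hit
7 -> miss, evict 3, frames {0,8,4,7}
8 -> hit
Page faults: 9.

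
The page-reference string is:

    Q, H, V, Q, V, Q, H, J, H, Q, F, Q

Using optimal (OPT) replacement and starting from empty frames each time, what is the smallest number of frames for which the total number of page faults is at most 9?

f=1: 12 faults
f=2: 7 faults
f=3: 5 faults
f=4: 5 faults
f=5: 5 faults
Smallest f with faults ≤ 9 is 2.

2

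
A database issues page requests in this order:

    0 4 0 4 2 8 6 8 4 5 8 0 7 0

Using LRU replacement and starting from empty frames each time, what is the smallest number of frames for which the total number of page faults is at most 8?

4

f=1: 14 faults
f=2: 10 faults
f=3: 9 faults
f=4: 8 faults
f=5: 8 faults
f=6: 7 faults
f=7: 7 faults
Smallest f with faults ≤ 8 is 4.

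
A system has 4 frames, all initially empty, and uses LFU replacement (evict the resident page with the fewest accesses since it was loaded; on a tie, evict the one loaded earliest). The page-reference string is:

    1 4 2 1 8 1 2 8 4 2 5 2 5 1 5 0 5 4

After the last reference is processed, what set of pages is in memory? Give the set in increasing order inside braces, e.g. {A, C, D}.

{1, 2, 4, 5}

1 → fault, frames (1)
4 → fault, frames (1 4)
2 → fault, frames (1 4 2)
1 → hit
8 → fault, frames (1 4 2 8)
1 → hit
2 → hit
8 → hit
4 → hit
2 → hit
5 → fault, evict 4, frames (1 2 8 5)
2 → hit
5 → hit
1 → hit
5 → hit
0 → fault, evict 8, frames (1 2 5 0)
5 → hit
4 → fault, evict 0, frames (1 2 5 4)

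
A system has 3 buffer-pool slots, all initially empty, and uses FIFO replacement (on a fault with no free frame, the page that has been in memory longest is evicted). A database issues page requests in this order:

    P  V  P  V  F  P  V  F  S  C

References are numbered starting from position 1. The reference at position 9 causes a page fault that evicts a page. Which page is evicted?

pos 1: P → fault, frames [P]
pos 2: V → fault, frames [P, V]
pos 3: P → hit
pos 4: V → hit
pos 5: F → fault, frames [P, V, F]
pos 6: P → hit
pos 7: V → hit
pos 8: F → hit
pos 9: S → fault, evict P, frames [V, F, S]
At position 9, page P is evicted.

P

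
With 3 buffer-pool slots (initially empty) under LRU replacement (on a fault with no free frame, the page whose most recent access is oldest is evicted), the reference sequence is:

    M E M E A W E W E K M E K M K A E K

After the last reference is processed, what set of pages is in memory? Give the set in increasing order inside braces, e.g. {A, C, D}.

{A, E, K}

M → miss, frames {M}
E → miss, frames {M,E}
M → hit
E → hit
A → miss, frames {M,E,A}
W → miss, evict M, frames {E,A,W}
E → hit
W → hit
E → hit
K → miss, evict A, frames {W,E,K}
M → miss, evict W, frames {E,K,M}
E → hit
K → hit
M → hit
K → hit
A → miss, evict E, frames {M,K,A}
E → miss, evict M, frames {K,A,E}
K → hit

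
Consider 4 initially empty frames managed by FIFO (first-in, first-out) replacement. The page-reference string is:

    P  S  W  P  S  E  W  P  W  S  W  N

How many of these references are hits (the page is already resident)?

P -> fault, frames [P]
S -> fault, frames [P, S]
W -> fault, frames [P, S, W]
P -> hit
S -> hit
E -> fault, frames [P, S, W, E]
W -> hit
P -> hit
W -> hit
S -> hit
W -> hit
N -> fault, evict P, frames [S, W, E, N]
Hits: 7.

7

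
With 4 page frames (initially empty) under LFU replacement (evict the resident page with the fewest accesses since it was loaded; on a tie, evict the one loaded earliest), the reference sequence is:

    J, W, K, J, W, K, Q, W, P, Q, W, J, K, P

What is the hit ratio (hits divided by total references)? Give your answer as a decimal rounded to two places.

0.50

J → fault, frames (J)
W → fault, frames (J W)
K → fault, frames (J W K)
J → hit
W → hit
K → hit
Q → fault, frames (J W K Q)
W → hit
P → fault, evict Q, frames (J W K P)
Q → fault, evict P, frames (J W K Q)
W → hit
J → hit
K → hit
P → fault, evict Q, frames (J W K P)
Hits: 7 of 14 references → 7/14 = 0.5000.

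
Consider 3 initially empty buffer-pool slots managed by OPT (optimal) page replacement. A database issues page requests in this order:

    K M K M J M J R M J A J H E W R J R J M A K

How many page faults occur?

11

K: fault, frames (K)
M: fault, frames (K M)
K: hit
M: hit
J: fault, frames (K M J)
M: hit
J: hit
R: fault, evict K, frames (M J R)
M: hit
J: hit
A: fault, evict M, frames (J R A)
J: hit
H: fault, evict A, frames (J R H)
E: fault, evict H, frames (J R E)
W: fault, evict E, frames (J R W)
R: hit
J: hit
R: hit
J: hit
M: fault, evict W, frames (J R M)
A: fault, evict M, frames (J R A)
K: fault, evict A, frames (J R K)
Page faults: 11.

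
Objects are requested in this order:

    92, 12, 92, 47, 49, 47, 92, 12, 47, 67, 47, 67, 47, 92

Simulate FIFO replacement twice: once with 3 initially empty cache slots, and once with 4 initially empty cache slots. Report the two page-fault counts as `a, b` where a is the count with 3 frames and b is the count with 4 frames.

9, 6

3 frames: F F . F F . F F F F . . . F → 9 faults.
4 frames: F F . F F . . . . F . . . F → 6 faults.
6 < 9: adding a frame reduced faults, as is typical.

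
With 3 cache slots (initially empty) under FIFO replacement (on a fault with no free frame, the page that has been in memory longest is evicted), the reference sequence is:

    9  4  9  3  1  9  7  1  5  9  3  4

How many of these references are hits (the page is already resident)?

3

9 → miss, frames (9)
4 → miss, frames (9 4)
9 → hit
3 → miss, frames (9 4 3)
1 → miss, evict 9, frames (4 3 1)
9 → miss, evict 4, frames (3 1 9)
7 → miss, evict 3, frames (1 9 7)
1 → hit
5 → miss, evict 1, frames (9 7 5)
9 → hit
3 → miss, evict 9, frames (7 5 3)
4 → miss, evict 7, frames (5 3 4)
Hits: 3.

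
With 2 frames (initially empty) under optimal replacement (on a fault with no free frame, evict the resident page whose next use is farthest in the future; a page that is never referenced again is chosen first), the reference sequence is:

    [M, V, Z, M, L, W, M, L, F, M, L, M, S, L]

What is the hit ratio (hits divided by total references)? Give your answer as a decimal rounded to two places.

M -> miss, frames {M}
V -> miss, frames {M,V}
Z -> miss, evict V, frames {M,Z}
M -> hit
L -> miss, evict Z, frames {M,L}
W -> miss, evict L, frames {M,W}
M -> hit
L -> miss, evict W, frames {M,L}
F -> miss, evict L, frames {M,F}
M -> hit
L -> miss, evict F, frames {M,L}
M -> hit
S -> miss, evict M, frames {L,S}
L -> hit
Hits: 5 of 14 references → 5/14 = 0.3571.

0.36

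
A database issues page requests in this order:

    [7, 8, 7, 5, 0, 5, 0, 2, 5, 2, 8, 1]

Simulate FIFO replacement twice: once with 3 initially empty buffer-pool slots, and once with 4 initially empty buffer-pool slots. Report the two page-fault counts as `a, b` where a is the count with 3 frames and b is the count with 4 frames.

3 frames: F F . F F . . F . . F F → 7 faults.
4 frames: F F . F F . . F . . . F → 6 faults.
6 < 7: adding a frame reduced faults, as is typical.

7, 6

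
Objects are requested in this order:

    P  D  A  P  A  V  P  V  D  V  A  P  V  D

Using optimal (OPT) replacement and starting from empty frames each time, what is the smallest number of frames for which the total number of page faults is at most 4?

f=1: 14 faults
f=2: 8 faults
f=3: 6 faults
f=4: 4 faults
Smallest f with faults ≤ 4 is 4.

4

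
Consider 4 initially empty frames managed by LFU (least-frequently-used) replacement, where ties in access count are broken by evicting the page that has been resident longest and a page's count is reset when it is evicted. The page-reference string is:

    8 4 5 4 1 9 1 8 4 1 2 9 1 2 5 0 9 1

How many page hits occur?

8 → miss, frames [8]
4 → miss, frames [8, 4]
5 → miss, frames [8, 4, 5]
4 → hit
1 → miss, frames [8, 4, 5, 1]
9 → miss, evict 8, frames [4, 5, 1, 9]
1 → hit
8 → miss, evict 5, frames [4, 1, 9, 8]
4 → hit
1 → hit
2 → miss, evict 9, frames [4, 1, 8, 2]
9 → miss, evict 8, frames [4, 1, 2, 9]
1 → hit
2 → hit
5 → miss, evict 9, frames [4, 1, 2, 5]
0 → miss, evict 5, frames [4, 1, 2, 0]
9 → miss, evict 0, frames [4, 1, 2, 9]
1 → hit
Hits: 7.

7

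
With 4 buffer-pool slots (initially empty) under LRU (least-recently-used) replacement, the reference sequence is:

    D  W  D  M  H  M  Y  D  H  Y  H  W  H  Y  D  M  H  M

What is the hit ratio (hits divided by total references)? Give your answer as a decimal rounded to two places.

D: miss, frames [D]
W: miss, frames [D, W]
D: hit
M: miss, frames [W, D, M]
H: miss, frames [W, D, M, H]
M: hit
Y: miss, evict W, frames [D, H, M, Y]
D: hit
H: hit
Y: hit
H: hit
W: miss, evict M, frames [D, Y, H, W]
H: hit
Y: hit
D: hit
M: miss, evict W, frames [H, Y, D, M]
H: hit
M: hit
Hits: 11 of 18 references → 11/18 = 0.6111.

0.61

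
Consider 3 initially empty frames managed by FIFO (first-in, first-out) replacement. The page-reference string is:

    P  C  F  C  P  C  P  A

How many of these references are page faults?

4

P → fault, frames (P)
C → fault, frames (P C)
F → fault, frames (P C F)
C → hit
P → hit
C → hit
P → hit
A → fault, evict P, frames (C F A)
Page faults: 4.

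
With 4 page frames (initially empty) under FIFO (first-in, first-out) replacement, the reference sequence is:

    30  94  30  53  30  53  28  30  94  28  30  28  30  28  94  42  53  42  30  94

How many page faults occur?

7

30 → miss, frames {30}
94 → miss, frames {30,94}
30 → hit
53 → miss, frames {30,94,53}
30 → hit
53 → hit
28 → miss, frames {30,94,53,28}
30 → hit
94 → hit
28 → hit
30 → hit
28 → hit
30 → hit
28 → hit
94 → hit
42 → miss, evict 30, frames {94,53,28,42}
53 → hit
42 → hit
30 → miss, evict 94, frames {53,28,42,30}
94 → miss, evict 53, frames {28,42,30,94}
Page faults: 7.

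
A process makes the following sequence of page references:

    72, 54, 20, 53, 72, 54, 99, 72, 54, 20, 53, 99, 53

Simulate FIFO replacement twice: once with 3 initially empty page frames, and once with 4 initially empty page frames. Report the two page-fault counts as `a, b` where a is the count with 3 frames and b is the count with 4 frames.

9, 10

3 frames: F F F F F F F . . F F . . → 9 faults.
4 frames: F F F F . . F F F F F F . → 10 faults.
10 > 9: adding a frame increased faults — Belady's anomaly.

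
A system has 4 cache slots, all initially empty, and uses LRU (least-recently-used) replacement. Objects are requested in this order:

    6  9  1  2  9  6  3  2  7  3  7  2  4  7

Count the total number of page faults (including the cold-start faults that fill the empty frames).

6 -> miss, frames (6)
9 -> miss, frames (6 9)
1 -> miss, frames (6 9 1)
2 -> miss, frames (6 9 1 2)
9 -> hit
6 -> hit
3 -> miss, evict 1, frames (2 9 6 3)
2 -> hit
7 -> miss, evict 9, frames (6 3 2 7)
3 -> hit
7 -> hit
2 -> hit
4 -> miss, evict 6, frames (3 7 2 4)
7 -> hit
Page faults: 7.

7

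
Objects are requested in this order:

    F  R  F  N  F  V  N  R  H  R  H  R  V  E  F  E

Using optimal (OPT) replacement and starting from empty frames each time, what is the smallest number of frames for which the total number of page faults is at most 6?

4

f=1: 16 faults
f=2: 9 faults
f=3: 7 faults
f=4: 6 faults
f=5: 6 faults
f=6: 6 faults
Smallest f with faults ≤ 6 is 4.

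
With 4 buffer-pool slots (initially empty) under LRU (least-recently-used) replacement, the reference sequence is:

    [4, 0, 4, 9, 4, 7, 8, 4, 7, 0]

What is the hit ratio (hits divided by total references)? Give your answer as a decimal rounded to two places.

4: fault, frames {4}
0: fault, frames {4,0}
4: hit
9: fault, frames {0,4,9}
4: hit
7: fault, frames {0,9,4,7}
8: fault, evict 0, frames {9,4,7,8}
4: hit
7: hit
0: fault, evict 9, frames {8,4,7,0}
Hits: 4 of 10 references → 4/10 = 0.4000.

0.40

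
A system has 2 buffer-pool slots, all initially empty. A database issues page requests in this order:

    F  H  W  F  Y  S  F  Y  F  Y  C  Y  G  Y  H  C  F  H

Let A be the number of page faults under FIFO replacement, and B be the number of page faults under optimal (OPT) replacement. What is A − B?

4

Under FIFO: F F F F F F F F . . F . F F F F F F → 15 faults.
Under OPT: F F F . F F . F . . F . F . F F F . → 11 faults.
A − B = 15 − 11 = 4.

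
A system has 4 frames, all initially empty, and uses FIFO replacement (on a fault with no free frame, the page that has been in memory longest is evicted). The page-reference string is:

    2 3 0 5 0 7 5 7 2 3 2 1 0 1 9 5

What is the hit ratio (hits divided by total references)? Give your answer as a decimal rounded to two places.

0.31

2 -> fault, frames {2}
3 -> fault, frames {2,3}
0 -> fault, frames {2,3,0}
5 -> fault, frames {2,3,0,5}
0 -> hit
7 -> fault, evict 2, frames {3,0,5,7}
5 -> hit
7 -> hit
2 -> fault, evict 3, frames {0,5,7,2}
3 -> fault, evict 0, frames {5,7,2,3}
2 -> hit
1 -> fault, evict 5, frames {7,2,3,1}
0 -> fault, evict 7, frames {2,3,1,0}
1 -> hit
9 -> fault, evict 2, frames {3,1,0,9}
5 -> fault, evict 3, frames {1,0,9,5}
Hits: 5 of 16 references → 5/16 = 0.3125.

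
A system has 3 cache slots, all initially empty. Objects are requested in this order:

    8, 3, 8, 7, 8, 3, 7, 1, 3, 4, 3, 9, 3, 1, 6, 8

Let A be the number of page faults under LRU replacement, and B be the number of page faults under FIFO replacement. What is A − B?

Under LRU: F F . F . . . F . F . F . F F F → 9 faults.
Under FIFO: F F . F . . . F . F F F . F F F → 10 faults.
A − B = 9 − 10 = -1.

-1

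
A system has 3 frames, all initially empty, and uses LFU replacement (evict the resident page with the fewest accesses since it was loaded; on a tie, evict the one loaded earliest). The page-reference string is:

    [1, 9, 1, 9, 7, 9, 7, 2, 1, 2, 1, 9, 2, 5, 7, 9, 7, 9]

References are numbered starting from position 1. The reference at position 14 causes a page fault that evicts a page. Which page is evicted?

2

pos 1: 1: fault, frames (1)
pos 2: 9: fault, frames (1 9)
pos 3: 1: hit
pos 4: 9: hit
pos 5: 7: fault, frames (1 9 7)
pos 6: 9: hit
pos 7: 7: hit
pos 8: 2: fault, evict 1, frames (9 7 2)
pos 9: 1: fault, evict 2, frames (9 7 1)
pos 10: 2: fault, evict 1, frames (9 7 2)
pos 11: 1: fault, evict 2, frames (9 7 1)
pos 12: 9: hit
pos 13: 2: fault, evict 1, frames (9 7 2)
pos 14: 5: fault, evict 2, frames (9 7 5)
At position 14, page 2 is evicted.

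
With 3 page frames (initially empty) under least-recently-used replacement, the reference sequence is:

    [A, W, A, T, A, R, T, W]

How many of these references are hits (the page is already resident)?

A → fault, frames {A}
W → fault, frames {A,W}
A → hit
T → fault, frames {W,A,T}
A → hit
R → fault, evict W, frames {T,A,R}
T → hit
W → fault, evict A, frames {R,T,W}
Hits: 3.

3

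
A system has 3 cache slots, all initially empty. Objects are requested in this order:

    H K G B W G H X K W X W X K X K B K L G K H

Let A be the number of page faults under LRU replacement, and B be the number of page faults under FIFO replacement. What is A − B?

-1

Under LRU: F F F F F . F F F F . . . . . . F . F F . F → 13 faults.
Under FIFO: F F F F F . F F F F . . . . . . F . F F F F → 14 faults.
A − B = 13 − 14 = -1.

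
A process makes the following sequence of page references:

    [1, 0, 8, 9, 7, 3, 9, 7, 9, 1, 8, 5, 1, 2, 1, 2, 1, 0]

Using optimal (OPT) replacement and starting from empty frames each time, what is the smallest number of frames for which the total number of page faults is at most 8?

f=1: 18 faults
f=2: 12 faults
f=3: 11 faults
f=4: 10 faults
f=5: 9 faults
f=6: 8 faults
f=7: 8 faults
f=8: 8 faults
Smallest f with faults ≤ 8 is 6.

6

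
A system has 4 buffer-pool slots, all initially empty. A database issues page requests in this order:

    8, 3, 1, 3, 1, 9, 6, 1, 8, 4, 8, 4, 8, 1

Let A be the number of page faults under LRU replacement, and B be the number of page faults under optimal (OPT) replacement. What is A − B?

Under LRU: F F F . . F F . F F . . . . → 7 faults.
Under OPT: F F F . . F F . . F . . . . → 6 faults.
A − B = 7 − 6 = 1.

1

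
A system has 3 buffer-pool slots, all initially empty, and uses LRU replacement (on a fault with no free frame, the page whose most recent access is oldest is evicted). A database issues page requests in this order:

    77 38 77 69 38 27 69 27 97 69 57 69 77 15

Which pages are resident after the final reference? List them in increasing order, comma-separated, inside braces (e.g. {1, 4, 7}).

77 -> miss, frames [77]
38 -> miss, frames [77, 38]
77 -> hit
69 -> miss, frames [38, 77, 69]
38 -> hit
27 -> miss, evict 77, frames [69, 38, 27]
69 -> hit
27 -> hit
97 -> miss, evict 38, frames [69, 27, 97]
69 -> hit
57 -> miss, evict 27, frames [97, 69, 57]
69 -> hit
77 -> miss, evict 97, frames [57, 69, 77]
15 -> miss, evict 57, frames [69, 77, 15]

{15, 69, 77}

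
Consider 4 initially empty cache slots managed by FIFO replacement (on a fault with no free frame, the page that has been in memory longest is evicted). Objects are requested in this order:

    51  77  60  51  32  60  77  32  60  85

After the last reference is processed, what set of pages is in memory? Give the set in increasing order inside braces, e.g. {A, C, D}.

51 → miss, frames (51)
77 → miss, frames (51 77)
60 → miss, frames (51 77 60)
51 → hit
32 → miss, frames (51 77 60 32)
60 → hit
77 → hit
32 → hit
60 → hit
85 → miss, evict 51, frames (77 60 32 85)

{32, 60, 77, 85}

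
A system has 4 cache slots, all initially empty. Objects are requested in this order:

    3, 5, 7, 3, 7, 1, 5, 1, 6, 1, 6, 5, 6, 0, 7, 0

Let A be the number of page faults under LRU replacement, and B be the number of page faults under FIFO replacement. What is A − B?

1

Under LRU: F F F . . F . . F . . . . F F . → 7 faults.
Under FIFO: F F F . . F . . F . . . . F . . → 6 faults.
A − B = 7 − 6 = 1.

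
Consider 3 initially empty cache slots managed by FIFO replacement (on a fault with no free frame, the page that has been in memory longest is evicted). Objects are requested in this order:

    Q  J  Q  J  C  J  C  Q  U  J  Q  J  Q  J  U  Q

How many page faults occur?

6

Q → miss, frames (Q)
J → miss, frames (Q J)
Q → hit
J → hit
C → miss, frames (Q J C)
J → hit
C → hit
Q → hit
U → miss, evict Q, frames (J C U)
J → hit
Q → miss, evict J, frames (C U Q)
J → miss, evict C, frames (U Q J)
Q → hit
J → hit
U → hit
Q → hit
Page faults: 6.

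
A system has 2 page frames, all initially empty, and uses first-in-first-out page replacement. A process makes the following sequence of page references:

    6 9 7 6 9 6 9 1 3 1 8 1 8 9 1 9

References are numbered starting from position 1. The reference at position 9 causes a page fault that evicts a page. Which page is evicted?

9

pos 1: 6: miss, frames {6}
pos 2: 9: miss, frames {6,9}
pos 3: 7: miss, evict 6, frames {9,7}
pos 4: 6: miss, evict 9, frames {7,6}
pos 5: 9: miss, evict 7, frames {6,9}
pos 6: 6: hit
pos 7: 9: hit
pos 8: 1: miss, evict 6, frames {9,1}
pos 9: 3: miss, evict 9, frames {1,3}
At position 9, page 9 is evicted.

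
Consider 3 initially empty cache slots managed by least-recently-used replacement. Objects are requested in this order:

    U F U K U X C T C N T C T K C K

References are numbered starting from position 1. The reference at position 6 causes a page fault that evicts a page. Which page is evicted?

F

pos 1: U -> miss, frames [U]
pos 2: F -> miss, frames [U, F]
pos 3: U -> hit
pos 4: K -> miss, frames [F, U, K]
pos 5: U -> hit
pos 6: X -> miss, evict F, frames [K, U, X]
At position 6, page F is evicted.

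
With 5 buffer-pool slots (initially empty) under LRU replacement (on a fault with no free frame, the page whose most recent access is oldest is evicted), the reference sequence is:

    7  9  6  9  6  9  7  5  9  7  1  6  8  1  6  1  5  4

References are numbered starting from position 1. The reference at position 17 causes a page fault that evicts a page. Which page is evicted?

9

pos 1: 7: fault, frames {7}
pos 2: 9: fault, frames {7,9}
pos 3: 6: fault, frames {7,9,6}
pos 4: 9: hit
pos 5: 6: hit
pos 6: 9: hit
pos 7: 7: hit
pos 8: 5: fault, frames {6,9,7,5}
pos 9: 9: hit
pos 10: 7: hit
pos 11: 1: fault, frames {6,5,9,7,1}
pos 12: 6: hit
pos 13: 8: fault, evict 5, frames {9,7,1,6,8}
pos 14: 1: hit
pos 15: 6: hit
pos 16: 1: hit
pos 17: 5: fault, evict 9, frames {7,8,6,1,5}
At position 17, page 9 is evicted.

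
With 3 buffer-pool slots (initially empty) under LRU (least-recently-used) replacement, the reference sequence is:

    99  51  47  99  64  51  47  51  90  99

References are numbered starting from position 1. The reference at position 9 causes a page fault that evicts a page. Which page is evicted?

64

pos 1: 99 -> miss, frames (99)
pos 2: 51 -> miss, frames (99 51)
pos 3: 47 -> miss, frames (99 51 47)
pos 4: 99 -> hit
pos 5: 64 -> miss, evict 51, frames (47 99 64)
pos 6: 51 -> miss, evict 47, frames (99 64 51)
pos 7: 47 -> miss, evict 99, frames (64 51 47)
pos 8: 51 -> hit
pos 9: 90 -> miss, evict 64, frames (47 51 90)
At position 9, page 64 is evicted.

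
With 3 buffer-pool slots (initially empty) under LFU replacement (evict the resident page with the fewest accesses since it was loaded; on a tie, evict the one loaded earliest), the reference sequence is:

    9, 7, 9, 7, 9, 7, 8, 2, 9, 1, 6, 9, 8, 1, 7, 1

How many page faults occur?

8

9 → fault, frames [9]
7 → fault, frames [9, 7]
9 → hit
7 → hit
9 → hit
7 → hit
8 → fault, frames [9, 7, 8]
2 → fault, evict 8, frames [9, 7, 2]
9 → hit
1 → fault, evict 2, frames [9, 7, 1]
6 → fault, evict 1, frames [9, 7, 6]
9 → hit
8 → fault, evict 6, frames [9, 7, 8]
1 → fault, evict 8, frames [9, 7, 1]
7 → hit
1 → hit
Page faults: 8.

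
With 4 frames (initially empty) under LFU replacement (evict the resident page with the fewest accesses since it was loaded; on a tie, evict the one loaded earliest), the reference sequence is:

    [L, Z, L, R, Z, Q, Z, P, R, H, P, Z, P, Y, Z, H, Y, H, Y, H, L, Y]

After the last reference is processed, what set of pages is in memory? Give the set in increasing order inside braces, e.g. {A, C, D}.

L: fault, frames {L}
Z: fault, frames {L,Z}
L: hit
R: fault, frames {L,Z,R}
Z: hit
Q: fault, frames {L,Z,R,Q}
Z: hit
P: fault, evict R, frames {L,Z,Q,P}
R: fault, evict Q, frames {L,Z,P,R}
H: fault, evict P, frames {L,Z,R,H}
P: fault, evict R, frames {L,Z,H,P}
Z: hit
P: hit
Y: fault, evict H, frames {L,Z,P,Y}
Z: hit
H: fault, evict Y, frames {L,Z,P,H}
Y: fault, evict H, frames {L,Z,P,Y}
H: fault, evict Y, frames {L,Z,P,H}
Y: fault, evict H, frames {L,Z,P,Y}
H: fault, evict Y, frames {L,Z,P,H}
L: hit
Y: fault, evict H, frames {L,Z,P,Y}

{L, P, Y, Z}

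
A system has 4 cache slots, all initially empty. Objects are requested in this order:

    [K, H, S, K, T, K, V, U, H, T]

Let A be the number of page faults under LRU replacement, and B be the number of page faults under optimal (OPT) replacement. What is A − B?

Under LRU: F F F . F . F F F F → 8 faults.
Under OPT: F F F . F . F F . . → 6 faults.
A − B = 8 − 6 = 2.

2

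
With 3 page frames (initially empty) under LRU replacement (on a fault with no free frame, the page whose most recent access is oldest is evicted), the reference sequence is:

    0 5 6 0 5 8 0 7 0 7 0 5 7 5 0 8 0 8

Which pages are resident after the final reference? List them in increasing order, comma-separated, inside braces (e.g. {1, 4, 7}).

{0, 5, 8}

0 -> miss, frames (0)
5 -> miss, frames (0 5)
6 -> miss, frames (0 5 6)
0 -> hit
5 -> hit
8 -> miss, evict 6, frames (0 5 8)
0 -> hit
7 -> miss, evict 5, frames (8 0 7)
0 -> hit
7 -> hit
0 -> hit
5 -> miss, evict 8, frames (7 0 5)
7 -> hit
5 -> hit
0 -> hit
8 -> miss, evict 7, frames (5 0 8)
0 -> hit
8 -> hit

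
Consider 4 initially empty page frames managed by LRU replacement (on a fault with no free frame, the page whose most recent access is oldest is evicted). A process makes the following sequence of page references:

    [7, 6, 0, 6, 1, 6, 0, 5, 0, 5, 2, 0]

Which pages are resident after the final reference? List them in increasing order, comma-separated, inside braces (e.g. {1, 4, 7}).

7: miss, frames (7)
6: miss, frames (7 6)
0: miss, frames (7 6 0)
6: hit
1: miss, frames (7 0 6 1)
6: hit
0: hit
5: miss, evict 7, frames (1 6 0 5)
0: hit
5: hit
2: miss, evict 1, frames (6 0 5 2)
0: hit

{0, 2, 5, 6}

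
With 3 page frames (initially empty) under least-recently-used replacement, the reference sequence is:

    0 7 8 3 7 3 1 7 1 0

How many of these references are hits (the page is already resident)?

4

0 → miss, frames [0]
7 → miss, frames [0, 7]
8 → miss, frames [0, 7, 8]
3 → miss, evict 0, frames [7, 8, 3]
7 → hit
3 → hit
1 → miss, evict 8, frames [7, 3, 1]
7 → hit
1 → hit
0 → miss, evict 3, frames [7, 1, 0]
Hits: 4.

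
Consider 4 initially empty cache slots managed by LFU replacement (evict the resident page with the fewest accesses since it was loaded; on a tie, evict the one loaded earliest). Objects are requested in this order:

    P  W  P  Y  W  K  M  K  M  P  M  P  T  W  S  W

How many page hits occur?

7

P: fault, frames (P)
W: fault, frames (P W)
P: hit
Y: fault, frames (P W Y)
W: hit
K: fault, frames (P W Y K)
M: fault, evict Y, frames (P W K M)
K: hit
M: hit
P: hit
M: hit
P: hit
T: fault, evict W, frames (P K M T)
W: fault, evict T, frames (P K M W)
S: fault, evict W, frames (P K M S)
W: fault, evict S, frames (P K M W)
Hits: 7.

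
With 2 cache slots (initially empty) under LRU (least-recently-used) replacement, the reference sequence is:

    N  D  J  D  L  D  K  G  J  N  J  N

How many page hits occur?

4

N -> miss, frames {N}
D -> miss, frames {N,D}
J -> miss, evict N, frames {D,J}
D -> hit
L -> miss, evict J, frames {D,L}
D -> hit
K -> miss, evict L, frames {D,K}
G -> miss, evict D, frames {K,G}
J -> miss, evict K, frames {G,J}
N -> miss, evict G, frames {J,N}
J -> hit
N -> hit
Hits: 4.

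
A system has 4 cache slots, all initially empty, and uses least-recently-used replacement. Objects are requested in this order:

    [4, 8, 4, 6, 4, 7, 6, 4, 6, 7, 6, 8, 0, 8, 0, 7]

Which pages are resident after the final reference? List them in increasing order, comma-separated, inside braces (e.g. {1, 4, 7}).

{0, 6, 7, 8}

4 -> fault, frames [4]
8 -> fault, frames [4, 8]
4 -> hit
6 -> fault, frames [8, 4, 6]
4 -> hit
7 -> fault, frames [8, 6, 4, 7]
6 -> hit
4 -> hit
6 -> hit
7 -> hit
6 -> hit
8 -> hit
0 -> fault, evict 4, frames [7, 6, 8, 0]
8 -> hit
0 -> hit
7 -> hit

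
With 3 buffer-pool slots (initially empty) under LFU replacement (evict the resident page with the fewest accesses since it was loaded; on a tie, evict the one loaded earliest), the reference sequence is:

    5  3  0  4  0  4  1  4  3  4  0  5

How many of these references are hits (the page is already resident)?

5 → miss, frames (5)
3 → miss, frames (5 3)
0 → miss, frames (5 3 0)
4 → miss, evict 5, frames (3 0 4)
0 → hit
4 → hit
1 → miss, evict 3, frames (0 4 1)
4 → hit
3 → miss, evict 1, frames (0 4 3)
4 → hit
0 → hit
5 → miss, evict 3, frames (0 4 5)
Hits: 5.

5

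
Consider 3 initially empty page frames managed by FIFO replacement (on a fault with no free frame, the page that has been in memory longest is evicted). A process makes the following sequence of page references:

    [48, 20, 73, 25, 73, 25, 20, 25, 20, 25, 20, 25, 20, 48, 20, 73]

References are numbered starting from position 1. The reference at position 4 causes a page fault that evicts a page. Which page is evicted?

48

pos 1: 48: miss, frames {48}
pos 2: 20: miss, frames {48,20}
pos 3: 73: miss, frames {48,20,73}
pos 4: 25: miss, evict 48, frames {20,73,25}
At position 4, page 48 is evicted.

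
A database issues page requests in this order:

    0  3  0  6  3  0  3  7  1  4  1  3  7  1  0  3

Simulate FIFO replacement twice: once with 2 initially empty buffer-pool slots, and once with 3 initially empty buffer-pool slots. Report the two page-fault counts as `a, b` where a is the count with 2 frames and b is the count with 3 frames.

2 frames: F F . F . F F F F F . F F F F F → 13 faults.
3 frames: F F . F . . . F F F . F F F F F → 11 faults.
11 < 13: adding a frame reduced faults, as is typical.

13, 11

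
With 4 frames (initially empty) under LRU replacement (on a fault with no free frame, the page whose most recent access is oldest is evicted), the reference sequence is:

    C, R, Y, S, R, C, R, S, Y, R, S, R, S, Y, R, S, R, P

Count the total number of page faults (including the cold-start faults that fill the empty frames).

C: fault, frames (C)
R: fault, frames (C R)
Y: fault, frames (C R Y)
S: fault, frames (C R Y S)
R: hit
C: hit
R: hit
S: hit
Y: hit
R: hit
S: hit
R: hit
S: hit
Y: hit
R: hit
S: hit
R: hit
P: fault, evict C, frames (Y S R P)
Page faults: 5.

5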